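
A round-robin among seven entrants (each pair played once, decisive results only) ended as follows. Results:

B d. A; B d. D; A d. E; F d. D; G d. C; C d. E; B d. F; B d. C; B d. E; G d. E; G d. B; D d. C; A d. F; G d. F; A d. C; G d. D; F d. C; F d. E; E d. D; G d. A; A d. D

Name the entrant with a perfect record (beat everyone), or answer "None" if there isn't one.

G

G has 6 wins out of 6 opponents — a perfect record.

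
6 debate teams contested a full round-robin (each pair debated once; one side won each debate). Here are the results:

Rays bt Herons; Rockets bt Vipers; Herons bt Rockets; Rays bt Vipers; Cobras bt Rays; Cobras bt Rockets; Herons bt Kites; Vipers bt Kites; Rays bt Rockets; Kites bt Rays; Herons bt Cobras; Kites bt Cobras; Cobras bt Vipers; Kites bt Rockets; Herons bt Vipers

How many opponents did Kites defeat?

3

Kites' results: beat Rockets, Rays, Cobras; lost to Herons, Vipers.
That is 3 wins.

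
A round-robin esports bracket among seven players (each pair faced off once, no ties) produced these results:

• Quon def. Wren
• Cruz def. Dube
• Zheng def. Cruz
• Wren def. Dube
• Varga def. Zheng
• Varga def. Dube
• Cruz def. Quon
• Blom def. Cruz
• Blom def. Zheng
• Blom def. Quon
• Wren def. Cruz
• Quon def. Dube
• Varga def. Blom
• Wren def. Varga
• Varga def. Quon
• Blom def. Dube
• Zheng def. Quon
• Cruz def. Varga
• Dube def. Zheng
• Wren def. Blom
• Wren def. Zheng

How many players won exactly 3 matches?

1

Win totals: Quon 2, Wren 5, Dube 1, Cruz 3, Zheng 2, Varga 4, Blom 4.
Exactly 3: Cruz — 1 player.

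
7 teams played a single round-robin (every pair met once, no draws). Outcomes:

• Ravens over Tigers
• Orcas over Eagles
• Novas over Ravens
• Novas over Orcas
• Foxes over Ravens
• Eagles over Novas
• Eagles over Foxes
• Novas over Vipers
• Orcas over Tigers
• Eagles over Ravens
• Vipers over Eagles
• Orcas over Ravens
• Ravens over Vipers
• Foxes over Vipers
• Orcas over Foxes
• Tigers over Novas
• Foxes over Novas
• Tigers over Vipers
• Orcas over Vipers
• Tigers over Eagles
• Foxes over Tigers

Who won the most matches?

Orcas

Win totals: Novas 3, Ravens 2, Vipers 1, Tigers 3, Foxes 4, Orcas 5, Eagles 3.
Orcas leads with 5 wins (next highest: 4).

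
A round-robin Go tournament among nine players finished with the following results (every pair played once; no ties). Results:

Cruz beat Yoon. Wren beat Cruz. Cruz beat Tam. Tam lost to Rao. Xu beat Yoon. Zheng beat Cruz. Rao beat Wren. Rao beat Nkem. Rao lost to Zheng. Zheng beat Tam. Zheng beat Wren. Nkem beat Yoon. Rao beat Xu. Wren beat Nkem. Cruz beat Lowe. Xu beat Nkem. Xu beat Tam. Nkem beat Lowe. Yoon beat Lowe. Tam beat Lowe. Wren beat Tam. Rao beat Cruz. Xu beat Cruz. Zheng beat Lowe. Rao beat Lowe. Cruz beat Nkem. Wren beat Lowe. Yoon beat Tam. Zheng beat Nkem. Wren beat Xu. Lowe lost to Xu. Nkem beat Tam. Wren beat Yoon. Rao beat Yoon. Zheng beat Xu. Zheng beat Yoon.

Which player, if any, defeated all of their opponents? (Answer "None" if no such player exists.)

Zheng

Zheng has 8 wins out of 8 opponents — a perfect record.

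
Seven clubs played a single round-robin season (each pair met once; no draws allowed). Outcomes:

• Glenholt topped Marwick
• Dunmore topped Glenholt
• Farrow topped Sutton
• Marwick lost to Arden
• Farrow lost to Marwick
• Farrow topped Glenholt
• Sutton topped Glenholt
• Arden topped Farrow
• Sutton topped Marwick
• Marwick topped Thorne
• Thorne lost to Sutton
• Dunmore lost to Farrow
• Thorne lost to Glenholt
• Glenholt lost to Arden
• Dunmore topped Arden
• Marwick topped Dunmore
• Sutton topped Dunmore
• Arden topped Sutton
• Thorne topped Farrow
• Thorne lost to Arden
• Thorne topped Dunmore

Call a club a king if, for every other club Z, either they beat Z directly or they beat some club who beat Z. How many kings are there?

Marwick reaches everyone (king).
Dunmore reaches everyone (king).
Farrow reaches everyone (king).
Arden reaches everyone (king).
Glenholt cannot reach Arden, Sutton in two steps.
Thorne cannot reach Marwick in two steps.
Sutton reaches everyone (king).
Kings: Marwick, Dunmore, Farrow, Arden, Sutton — 5.

5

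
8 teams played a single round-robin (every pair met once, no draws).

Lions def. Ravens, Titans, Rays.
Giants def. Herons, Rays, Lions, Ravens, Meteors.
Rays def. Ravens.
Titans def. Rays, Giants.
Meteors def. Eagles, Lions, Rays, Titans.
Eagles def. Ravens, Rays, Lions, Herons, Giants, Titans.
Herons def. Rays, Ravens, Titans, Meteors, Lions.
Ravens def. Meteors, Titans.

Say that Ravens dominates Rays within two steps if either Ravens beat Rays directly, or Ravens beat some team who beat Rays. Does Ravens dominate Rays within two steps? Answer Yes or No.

Ravens did not beat Rays directly.
Ravens beat Titans, Meteors. Of those, Titans beat Rays.

Yes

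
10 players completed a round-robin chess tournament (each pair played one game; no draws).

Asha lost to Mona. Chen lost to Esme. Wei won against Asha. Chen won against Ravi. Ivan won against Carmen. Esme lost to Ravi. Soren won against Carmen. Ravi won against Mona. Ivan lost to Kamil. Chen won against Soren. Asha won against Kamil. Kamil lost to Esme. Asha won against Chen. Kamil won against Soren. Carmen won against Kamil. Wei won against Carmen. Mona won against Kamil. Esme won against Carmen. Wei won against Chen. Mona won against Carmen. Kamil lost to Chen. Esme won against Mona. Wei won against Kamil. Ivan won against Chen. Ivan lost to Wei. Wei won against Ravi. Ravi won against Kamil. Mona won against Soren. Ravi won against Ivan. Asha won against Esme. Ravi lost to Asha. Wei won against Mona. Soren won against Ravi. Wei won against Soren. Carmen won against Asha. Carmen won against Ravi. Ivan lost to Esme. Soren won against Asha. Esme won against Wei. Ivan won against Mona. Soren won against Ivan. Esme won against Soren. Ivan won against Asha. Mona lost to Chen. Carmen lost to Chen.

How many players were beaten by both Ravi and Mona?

1

Ravi beat: Ivan, Kamil, Mona, Esme.
Mona beat: Carmen, Asha, Kamil, Soren.
Both beat: Kamil — 1.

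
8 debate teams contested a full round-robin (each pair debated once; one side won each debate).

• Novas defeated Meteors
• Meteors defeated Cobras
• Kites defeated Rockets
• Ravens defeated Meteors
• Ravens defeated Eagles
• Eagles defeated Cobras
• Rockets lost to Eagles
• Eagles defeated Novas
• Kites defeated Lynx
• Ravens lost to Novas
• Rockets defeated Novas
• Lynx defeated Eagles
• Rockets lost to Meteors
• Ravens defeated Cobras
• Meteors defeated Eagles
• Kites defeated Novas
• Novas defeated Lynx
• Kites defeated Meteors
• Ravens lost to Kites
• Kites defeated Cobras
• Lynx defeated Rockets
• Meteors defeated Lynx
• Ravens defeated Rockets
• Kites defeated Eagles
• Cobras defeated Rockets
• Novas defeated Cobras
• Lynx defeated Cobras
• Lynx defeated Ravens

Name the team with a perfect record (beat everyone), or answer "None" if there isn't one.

Kites has 7 wins out of 7 opponents — a perfect record.

Kites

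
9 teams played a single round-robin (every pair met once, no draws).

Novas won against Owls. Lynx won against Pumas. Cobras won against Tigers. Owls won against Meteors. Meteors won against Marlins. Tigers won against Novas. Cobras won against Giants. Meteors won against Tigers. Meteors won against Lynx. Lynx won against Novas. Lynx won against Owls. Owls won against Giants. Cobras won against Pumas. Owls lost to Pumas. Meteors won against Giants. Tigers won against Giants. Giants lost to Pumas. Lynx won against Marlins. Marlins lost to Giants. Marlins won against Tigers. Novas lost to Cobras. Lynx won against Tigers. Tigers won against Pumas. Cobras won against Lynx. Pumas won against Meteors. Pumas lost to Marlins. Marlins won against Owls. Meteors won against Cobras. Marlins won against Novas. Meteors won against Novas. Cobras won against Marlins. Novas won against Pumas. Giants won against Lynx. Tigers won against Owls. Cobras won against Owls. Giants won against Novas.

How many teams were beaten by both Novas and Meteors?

0

Novas beat: Pumas, Owls.
Meteors beat: Tigers, Lynx, Marlins, Cobras, Giants, Novas.
No one was beaten by both.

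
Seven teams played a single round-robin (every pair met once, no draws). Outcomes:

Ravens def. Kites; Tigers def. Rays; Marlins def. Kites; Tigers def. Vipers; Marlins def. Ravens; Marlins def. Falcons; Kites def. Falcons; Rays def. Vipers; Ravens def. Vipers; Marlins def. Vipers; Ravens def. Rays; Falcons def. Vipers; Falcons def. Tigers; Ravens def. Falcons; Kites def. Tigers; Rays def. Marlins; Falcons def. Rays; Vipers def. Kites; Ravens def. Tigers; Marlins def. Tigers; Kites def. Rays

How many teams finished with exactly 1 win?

1

Win totals: Ravens 5, Rays 2, Vipers 1, Marlins 5, Kites 3, Falcons 3, Tigers 2.
Exactly 1: Vipers — 1 team.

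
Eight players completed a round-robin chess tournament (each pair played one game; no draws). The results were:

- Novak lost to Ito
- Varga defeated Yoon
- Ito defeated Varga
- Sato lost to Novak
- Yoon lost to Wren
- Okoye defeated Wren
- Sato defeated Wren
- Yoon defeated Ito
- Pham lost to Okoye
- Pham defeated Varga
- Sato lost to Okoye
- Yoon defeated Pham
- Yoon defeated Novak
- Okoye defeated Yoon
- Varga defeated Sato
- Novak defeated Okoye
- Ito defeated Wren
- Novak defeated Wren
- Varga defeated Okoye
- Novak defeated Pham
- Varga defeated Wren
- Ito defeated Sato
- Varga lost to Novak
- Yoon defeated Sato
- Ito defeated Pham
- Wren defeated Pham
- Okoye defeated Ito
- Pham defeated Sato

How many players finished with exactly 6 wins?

0

Win totals: Wren 2, Okoye 5, Sato 1, Ito 5, Novak 5, Pham 2, Yoon 4, Varga 4.
No player has exactly 6 wins.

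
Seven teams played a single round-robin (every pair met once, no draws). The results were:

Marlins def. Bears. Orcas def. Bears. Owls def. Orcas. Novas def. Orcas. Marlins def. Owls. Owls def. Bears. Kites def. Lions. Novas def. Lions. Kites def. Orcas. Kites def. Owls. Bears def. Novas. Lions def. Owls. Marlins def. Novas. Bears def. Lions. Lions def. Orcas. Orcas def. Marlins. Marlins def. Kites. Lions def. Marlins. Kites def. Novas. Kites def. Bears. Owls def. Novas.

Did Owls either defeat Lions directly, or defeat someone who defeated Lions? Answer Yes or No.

Owls did not beat Lions directly.
Owls beat Novas, Orcas, Bears. Of those, Novas beat Lions.

Yes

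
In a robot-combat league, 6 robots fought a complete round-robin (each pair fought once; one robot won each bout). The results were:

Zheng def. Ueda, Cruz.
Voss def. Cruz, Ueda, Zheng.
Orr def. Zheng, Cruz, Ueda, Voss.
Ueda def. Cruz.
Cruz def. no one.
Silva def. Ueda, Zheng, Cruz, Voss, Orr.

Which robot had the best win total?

Silva

Win totals: Silva 5, Cruz 0, Voss 3, Orr 4, Ueda 1, Zheng 2.
Silva leads with 5 wins (next highest: 4).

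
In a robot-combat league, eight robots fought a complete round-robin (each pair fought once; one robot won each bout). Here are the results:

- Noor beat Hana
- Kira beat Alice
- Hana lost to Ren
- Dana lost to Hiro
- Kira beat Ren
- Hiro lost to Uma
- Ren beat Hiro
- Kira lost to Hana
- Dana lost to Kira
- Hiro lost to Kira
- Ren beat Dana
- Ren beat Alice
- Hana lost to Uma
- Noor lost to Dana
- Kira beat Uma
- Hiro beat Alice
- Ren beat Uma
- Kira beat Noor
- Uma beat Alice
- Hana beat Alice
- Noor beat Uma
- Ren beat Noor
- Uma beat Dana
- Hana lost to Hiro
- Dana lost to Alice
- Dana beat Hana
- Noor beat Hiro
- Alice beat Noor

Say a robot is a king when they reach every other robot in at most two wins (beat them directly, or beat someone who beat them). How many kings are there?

Hiro cannot reach Uma, Ren in two steps.
Kira reaches everyone (king).
Dana cannot reach Ren in two steps.
Noor cannot reach Ren in two steps.
Hana reaches everyone (king).
Uma cannot reach Ren in two steps.
Alice cannot reach Kira, Ren in two steps.
Ren reaches everyone (king).
Kings: Kira, Hana, Ren — 3.

3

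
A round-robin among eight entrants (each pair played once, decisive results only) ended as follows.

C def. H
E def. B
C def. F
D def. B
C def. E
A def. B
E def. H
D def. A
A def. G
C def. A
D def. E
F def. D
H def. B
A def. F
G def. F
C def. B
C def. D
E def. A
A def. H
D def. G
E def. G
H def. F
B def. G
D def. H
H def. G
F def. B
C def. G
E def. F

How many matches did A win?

4

A's results: beat B, F, G, H; lost to C, D, E.
That is 4 wins.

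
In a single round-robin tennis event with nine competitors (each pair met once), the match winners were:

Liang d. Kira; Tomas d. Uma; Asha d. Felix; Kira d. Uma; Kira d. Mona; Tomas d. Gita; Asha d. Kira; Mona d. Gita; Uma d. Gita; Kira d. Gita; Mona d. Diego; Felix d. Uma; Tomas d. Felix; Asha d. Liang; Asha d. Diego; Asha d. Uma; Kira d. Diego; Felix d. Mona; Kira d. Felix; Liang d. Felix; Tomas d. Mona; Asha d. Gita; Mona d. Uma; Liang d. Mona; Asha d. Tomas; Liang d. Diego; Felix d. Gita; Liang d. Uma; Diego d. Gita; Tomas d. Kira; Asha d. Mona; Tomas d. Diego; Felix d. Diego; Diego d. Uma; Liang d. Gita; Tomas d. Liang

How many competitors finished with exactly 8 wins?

1

Win totals: Kira 5, Felix 4, Gita 0, Uma 1, Tomas 7, Mona 3, Liang 6, Asha 8, Diego 2.
Exactly 8: Asha — 1 competitor.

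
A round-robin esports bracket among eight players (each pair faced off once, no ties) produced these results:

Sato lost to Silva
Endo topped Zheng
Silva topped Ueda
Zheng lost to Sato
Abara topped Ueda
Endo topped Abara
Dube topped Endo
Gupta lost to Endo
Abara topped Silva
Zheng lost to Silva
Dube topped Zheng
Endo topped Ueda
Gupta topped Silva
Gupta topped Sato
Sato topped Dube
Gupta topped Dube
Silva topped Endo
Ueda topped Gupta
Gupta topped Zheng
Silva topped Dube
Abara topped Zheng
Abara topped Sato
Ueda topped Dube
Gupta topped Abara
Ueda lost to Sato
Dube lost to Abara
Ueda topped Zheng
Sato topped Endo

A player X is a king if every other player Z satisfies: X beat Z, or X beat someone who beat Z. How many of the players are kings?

Dube cannot reach Sato, Silva in two steps.
Sato cannot reach Silva in two steps.
Ueda reaches everyone (king).
Abara reaches everyone (king).
Gupta reaches everyone (king).
Endo reaches everyone (king).
Zheng cannot reach Dube, Sato, Ueda, Abara, Gupta, Endo, Silva in two steps.
Silva reaches everyone (king).
Kings: Ueda, Abara, Gupta, Endo, Silva — 5.

5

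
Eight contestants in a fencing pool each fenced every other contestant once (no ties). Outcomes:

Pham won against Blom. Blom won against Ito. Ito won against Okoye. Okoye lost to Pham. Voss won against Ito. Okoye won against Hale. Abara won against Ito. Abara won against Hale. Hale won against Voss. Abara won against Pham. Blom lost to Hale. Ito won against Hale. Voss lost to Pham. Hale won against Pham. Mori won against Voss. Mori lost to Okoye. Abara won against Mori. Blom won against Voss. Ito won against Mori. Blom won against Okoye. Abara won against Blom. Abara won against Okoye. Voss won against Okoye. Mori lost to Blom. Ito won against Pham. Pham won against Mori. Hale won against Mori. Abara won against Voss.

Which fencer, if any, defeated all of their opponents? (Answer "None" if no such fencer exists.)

Abara

Abara has 7 wins out of 7 opponents — a perfect record.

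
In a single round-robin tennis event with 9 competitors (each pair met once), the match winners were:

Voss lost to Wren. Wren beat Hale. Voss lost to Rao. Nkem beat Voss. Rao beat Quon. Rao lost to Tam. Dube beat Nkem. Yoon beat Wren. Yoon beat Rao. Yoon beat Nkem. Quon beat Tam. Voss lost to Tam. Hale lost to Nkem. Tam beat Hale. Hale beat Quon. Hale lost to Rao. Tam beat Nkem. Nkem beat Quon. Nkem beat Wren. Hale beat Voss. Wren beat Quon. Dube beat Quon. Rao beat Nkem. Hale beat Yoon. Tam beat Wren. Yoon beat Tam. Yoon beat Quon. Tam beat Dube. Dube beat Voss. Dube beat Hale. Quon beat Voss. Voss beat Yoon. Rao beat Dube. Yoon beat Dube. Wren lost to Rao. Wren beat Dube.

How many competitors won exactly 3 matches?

1

Win totals: Dube 4, Yoon 6, Quon 2, Wren 4, Tam 6, Hale 3, Rao 6, Nkem 4, Voss 1.
Exactly 3: Hale — 1 competitor.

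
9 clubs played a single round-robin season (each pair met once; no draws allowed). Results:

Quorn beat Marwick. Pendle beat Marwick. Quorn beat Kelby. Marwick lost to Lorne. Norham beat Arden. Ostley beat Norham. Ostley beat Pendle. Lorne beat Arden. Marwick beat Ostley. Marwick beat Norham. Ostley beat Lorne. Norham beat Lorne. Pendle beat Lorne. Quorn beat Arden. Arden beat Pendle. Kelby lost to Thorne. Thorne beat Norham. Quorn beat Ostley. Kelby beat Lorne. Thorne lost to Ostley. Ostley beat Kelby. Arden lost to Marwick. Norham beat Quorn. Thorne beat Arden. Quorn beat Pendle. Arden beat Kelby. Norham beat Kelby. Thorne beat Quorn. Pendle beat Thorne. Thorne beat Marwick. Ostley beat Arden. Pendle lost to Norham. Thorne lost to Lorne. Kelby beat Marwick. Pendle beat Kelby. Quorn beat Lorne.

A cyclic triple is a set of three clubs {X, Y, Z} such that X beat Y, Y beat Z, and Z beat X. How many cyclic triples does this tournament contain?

Win totals: Arden 2, Marwick 3, Quorn 6, Norham 5, Pendle 4, Thorne 5, Lorne 3, Kelby 2, Ostley 6.
A club with w wins dominates both others in C(w,2) triples; summing gives 1 + 3 + 15 + 10 + 6 + 10 + 3 + 1 + 15 = 64 transitive triples.
Total triples C(9,3) = 84, so cyclic triples = 84 − 64 = 20.

20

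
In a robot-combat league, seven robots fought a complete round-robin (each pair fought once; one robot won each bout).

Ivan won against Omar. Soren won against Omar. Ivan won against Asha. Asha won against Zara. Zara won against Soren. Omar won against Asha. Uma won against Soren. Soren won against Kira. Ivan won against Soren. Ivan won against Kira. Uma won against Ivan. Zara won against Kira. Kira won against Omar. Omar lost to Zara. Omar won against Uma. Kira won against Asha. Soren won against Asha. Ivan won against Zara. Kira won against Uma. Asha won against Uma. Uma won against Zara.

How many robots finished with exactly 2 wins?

Win totals: Ivan 5, Soren 3, Omar 2, Uma 3, Zara 3, Asha 2, Kira 3.
Exactly 2: Omar, Asha — 2 robots.

2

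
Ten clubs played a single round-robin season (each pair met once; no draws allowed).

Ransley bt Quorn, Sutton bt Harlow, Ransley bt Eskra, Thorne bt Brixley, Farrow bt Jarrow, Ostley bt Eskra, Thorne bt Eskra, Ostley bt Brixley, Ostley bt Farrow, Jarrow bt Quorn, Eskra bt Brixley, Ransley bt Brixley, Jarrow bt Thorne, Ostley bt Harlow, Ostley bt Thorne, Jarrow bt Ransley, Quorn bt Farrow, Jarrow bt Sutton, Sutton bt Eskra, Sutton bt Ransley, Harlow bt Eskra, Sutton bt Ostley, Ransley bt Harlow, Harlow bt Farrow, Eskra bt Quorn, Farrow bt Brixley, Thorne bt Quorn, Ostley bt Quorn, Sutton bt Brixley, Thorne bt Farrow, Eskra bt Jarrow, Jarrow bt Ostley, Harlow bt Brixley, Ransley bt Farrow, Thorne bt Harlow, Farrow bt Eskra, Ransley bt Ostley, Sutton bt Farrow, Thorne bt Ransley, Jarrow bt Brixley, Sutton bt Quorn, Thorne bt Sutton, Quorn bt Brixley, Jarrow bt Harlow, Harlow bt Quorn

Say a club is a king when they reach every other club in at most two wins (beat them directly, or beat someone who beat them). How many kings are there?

Jarrow reaches everyone (king).
Ransley cannot reach Sutton in two steps.
Quorn cannot reach Ransley, Thorne, Ostley, Sutton, Harlow in two steps.
Farrow reaches everyone (king).
Thorne reaches everyone (king).
Ostley reaches everyone (king).
Brixley cannot reach Jarrow, Ransley, Quorn, Farrow, Thorne, Ostley, Sutton, Eskra, Harlow in two steps.
Sutton reaches everyone (king).
Eskra reaches everyone (king).
Harlow cannot reach Ransley, Thorne, Ostley, Sutton in two steps.
Kings: Jarrow, Farrow, Thorne, Ostley, Sutton, Eskra — 6.

6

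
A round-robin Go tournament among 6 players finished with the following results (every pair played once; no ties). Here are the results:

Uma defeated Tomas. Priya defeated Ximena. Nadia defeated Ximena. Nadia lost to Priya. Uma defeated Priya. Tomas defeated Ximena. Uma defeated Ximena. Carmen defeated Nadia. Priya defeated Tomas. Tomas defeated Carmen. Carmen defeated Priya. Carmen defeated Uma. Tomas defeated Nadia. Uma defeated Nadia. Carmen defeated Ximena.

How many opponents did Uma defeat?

Uma's results: beat Priya, Tomas, Nadia, Ximena; lost to Carmen.
That is 4 wins.

4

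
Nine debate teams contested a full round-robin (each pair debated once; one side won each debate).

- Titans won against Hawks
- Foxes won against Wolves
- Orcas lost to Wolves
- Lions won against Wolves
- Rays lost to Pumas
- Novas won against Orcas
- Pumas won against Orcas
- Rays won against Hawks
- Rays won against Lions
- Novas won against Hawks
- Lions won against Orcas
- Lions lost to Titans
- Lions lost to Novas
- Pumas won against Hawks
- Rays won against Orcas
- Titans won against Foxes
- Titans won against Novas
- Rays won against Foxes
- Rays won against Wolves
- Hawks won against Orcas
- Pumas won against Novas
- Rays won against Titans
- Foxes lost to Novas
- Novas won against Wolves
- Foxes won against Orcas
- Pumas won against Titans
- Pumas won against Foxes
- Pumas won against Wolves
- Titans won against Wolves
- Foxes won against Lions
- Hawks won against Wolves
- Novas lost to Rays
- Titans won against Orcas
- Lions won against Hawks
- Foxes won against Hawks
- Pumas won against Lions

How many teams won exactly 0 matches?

Win totals: Rays 7, Orcas 0, Titans 6, Novas 5, Wolves 1, Pumas 8, Lions 3, Foxes 4, Hawks 2.
Exactly 0: Orcas — 1 team.

1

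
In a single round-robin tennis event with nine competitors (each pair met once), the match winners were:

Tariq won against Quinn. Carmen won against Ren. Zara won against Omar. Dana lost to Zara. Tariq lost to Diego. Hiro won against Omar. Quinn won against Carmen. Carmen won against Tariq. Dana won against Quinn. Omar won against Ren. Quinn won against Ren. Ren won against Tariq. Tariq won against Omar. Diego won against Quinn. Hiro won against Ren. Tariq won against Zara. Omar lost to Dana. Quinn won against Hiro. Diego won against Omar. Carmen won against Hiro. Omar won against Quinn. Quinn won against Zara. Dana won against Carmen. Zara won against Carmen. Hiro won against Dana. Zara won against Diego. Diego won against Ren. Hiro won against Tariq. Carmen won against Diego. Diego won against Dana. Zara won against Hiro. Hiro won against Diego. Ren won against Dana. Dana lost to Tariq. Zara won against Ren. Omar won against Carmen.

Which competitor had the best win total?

Zara

Win totals: Quinn 4, Tariq 4, Dana 3, Hiro 5, Zara 6, Omar 3, Diego 5, Carmen 4, Ren 2.
Zara leads with 6 wins (next highest: 5).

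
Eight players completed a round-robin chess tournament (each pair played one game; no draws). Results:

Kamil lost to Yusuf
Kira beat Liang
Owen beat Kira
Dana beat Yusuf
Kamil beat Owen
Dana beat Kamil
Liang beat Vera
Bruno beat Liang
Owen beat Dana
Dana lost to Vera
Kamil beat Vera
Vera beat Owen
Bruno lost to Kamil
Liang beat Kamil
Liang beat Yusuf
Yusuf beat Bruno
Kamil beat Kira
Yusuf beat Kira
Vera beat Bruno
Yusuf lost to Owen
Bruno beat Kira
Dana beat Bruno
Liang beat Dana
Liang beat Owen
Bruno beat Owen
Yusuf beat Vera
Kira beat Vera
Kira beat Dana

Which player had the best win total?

Win totals: Yusuf 4, Dana 3, Owen 3, Liang 5, Vera 3, Bruno 3, Kira 3, Kamil 4.
Liang leads with 5 wins (next highest: 4).

Liang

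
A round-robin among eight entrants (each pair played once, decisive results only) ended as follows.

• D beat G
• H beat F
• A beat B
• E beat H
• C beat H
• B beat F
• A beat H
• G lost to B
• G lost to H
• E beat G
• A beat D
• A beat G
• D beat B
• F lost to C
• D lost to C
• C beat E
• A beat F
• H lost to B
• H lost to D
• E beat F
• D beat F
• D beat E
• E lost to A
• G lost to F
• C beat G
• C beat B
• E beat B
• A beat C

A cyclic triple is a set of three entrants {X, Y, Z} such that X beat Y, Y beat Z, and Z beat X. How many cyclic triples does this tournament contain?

0

Win totals: A 7, B 3, C 6, D 5, E 4, F 1, G 0, H 2.
An entrant with w wins dominates both others in C(w,2) triples; summing gives 21 + 3 + 15 + 10 + 6 + 0 + 0 + 1 = 56 transitive triples.
Total triples C(8,3) = 56, so cyclic triples = 56 − 56 = 0.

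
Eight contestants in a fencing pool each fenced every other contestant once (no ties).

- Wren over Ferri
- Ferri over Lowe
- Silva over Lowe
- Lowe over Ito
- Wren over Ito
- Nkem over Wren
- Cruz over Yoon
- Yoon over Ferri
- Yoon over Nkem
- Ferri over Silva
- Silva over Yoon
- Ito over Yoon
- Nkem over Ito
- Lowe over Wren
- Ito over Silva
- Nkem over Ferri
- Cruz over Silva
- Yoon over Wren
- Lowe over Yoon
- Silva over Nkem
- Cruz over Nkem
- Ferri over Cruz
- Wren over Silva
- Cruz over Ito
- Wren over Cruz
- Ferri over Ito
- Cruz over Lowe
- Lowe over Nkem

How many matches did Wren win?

4

Wren's results: beat Ferri, Cruz, Ito, Silva; lost to Yoon, Lowe, Nkem.
That is 4 wins.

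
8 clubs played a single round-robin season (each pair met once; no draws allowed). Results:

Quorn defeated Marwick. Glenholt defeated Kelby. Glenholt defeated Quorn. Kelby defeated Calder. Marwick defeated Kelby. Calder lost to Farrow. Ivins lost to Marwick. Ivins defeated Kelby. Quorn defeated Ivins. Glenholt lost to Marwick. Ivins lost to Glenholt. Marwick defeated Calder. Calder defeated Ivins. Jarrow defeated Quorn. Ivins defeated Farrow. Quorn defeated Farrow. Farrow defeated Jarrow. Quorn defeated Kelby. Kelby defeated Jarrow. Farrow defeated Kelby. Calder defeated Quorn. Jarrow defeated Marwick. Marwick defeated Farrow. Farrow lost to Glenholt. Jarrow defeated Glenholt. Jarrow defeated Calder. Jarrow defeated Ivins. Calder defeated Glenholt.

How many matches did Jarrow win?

5

Jarrow's results: beat Marwick, Glenholt, Calder, Ivins, Quorn; lost to Kelby, Farrow.
That is 5 wins.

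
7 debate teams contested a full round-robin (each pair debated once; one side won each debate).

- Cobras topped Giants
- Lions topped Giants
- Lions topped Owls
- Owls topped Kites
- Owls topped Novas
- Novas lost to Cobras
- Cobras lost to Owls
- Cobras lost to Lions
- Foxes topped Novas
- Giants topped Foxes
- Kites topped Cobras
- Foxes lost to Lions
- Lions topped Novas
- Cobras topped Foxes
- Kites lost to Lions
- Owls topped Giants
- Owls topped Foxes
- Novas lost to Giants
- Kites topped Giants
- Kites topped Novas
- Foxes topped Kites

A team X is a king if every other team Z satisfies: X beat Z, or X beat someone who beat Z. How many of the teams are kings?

Kites cannot reach Owls, Lions in two steps.
Cobras cannot reach Owls, Lions in two steps.
Giants cannot reach Cobras, Owls, Lions in two steps.
Owls cannot reach Lions in two steps.
Novas cannot reach Kites, Cobras, Giants, Owls, Foxes, Lions in two steps.
Foxes cannot reach Owls, Lions in two steps.
Lions reaches everyone (king).
Kings: Lions — 1.

1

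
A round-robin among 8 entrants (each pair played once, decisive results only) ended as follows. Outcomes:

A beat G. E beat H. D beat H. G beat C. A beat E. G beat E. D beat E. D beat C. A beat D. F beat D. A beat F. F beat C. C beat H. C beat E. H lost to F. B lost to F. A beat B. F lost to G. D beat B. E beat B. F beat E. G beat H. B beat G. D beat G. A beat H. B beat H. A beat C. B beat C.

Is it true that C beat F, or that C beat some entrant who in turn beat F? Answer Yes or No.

No

C did not beat F directly.
C beat E, H, but each of them lost to F. No two-step path.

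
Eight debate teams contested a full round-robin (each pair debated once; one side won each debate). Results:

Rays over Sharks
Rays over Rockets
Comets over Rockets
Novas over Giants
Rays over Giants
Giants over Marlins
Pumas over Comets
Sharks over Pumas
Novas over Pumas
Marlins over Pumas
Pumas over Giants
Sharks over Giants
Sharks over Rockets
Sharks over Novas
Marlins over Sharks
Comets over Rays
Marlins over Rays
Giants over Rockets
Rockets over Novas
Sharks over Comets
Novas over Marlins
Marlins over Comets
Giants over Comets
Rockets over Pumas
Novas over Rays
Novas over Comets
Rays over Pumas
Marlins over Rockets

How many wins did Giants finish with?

Giants' results: beat Comets, Marlins, Rockets; lost to Pumas, Sharks, Novas, Rays.
That is 3 wins.

3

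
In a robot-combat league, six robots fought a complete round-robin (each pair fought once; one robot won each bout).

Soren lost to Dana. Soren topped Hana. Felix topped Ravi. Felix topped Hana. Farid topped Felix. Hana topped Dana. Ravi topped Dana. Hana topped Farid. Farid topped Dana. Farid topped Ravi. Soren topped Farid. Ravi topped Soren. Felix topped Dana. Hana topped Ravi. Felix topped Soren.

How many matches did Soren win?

Soren's results: beat Hana, Farid; lost to Ravi, Dana, Felix.
That is 2 wins.

2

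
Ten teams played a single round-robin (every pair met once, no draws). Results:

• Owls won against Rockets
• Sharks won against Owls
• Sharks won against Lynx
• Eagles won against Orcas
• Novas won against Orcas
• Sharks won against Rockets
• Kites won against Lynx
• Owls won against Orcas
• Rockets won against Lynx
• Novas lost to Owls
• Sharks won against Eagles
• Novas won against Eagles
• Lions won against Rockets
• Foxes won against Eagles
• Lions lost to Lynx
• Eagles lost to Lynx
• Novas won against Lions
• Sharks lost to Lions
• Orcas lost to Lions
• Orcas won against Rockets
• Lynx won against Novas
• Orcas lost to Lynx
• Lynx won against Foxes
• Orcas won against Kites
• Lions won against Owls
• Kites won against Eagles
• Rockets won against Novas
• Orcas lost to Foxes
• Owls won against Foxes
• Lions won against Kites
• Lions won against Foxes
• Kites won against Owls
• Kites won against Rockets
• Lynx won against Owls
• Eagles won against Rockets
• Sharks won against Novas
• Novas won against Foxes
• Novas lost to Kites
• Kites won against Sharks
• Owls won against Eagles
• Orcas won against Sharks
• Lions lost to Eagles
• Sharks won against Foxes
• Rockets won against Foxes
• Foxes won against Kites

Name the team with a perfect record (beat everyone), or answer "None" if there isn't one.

Highest win total is Sharks with 6 (out of 9 possible).
Sharks lost to Lions, Orcas, Kites, so no team went undefeated.

None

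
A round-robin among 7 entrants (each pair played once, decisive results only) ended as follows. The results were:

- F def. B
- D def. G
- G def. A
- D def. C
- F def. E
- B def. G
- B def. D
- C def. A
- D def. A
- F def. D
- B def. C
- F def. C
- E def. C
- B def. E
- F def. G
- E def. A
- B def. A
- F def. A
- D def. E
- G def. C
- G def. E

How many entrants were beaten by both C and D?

C beat: A.
D beat: A, C, E, G.
Both beat: A — 1.

1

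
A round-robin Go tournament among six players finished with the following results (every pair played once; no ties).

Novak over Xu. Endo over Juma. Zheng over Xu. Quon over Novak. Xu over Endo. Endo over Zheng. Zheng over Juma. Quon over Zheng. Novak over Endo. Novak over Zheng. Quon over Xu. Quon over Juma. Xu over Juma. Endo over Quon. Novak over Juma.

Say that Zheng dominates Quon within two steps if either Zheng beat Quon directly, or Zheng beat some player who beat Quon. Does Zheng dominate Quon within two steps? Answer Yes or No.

No

Zheng did not beat Quon directly.
Zheng beat Xu, Juma, but each of them lost to Quon. No two-step path.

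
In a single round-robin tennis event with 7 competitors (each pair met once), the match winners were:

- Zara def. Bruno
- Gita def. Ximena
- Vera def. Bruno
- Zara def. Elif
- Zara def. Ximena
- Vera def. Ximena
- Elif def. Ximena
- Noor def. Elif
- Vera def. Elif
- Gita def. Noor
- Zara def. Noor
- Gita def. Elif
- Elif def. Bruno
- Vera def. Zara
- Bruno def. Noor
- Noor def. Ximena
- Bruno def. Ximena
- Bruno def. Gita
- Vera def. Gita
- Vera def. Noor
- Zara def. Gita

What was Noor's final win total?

Noor's results: beat Elif, Ximena; lost to Zara, Vera, Gita, Bruno.
That is 2 wins.

2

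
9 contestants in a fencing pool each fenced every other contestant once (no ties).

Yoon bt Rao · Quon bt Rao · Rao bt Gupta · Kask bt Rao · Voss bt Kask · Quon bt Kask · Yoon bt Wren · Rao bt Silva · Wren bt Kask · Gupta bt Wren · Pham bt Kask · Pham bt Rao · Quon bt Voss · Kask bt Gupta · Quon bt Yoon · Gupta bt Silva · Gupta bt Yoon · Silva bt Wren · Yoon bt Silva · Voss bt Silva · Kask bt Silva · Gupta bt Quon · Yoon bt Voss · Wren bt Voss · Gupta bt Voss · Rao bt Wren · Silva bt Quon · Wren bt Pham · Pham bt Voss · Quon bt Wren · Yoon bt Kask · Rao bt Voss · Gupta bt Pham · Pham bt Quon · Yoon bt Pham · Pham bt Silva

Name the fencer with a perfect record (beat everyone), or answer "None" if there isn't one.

Highest win total is Yoon with 6 (out of 8 possible).
Yoon lost to Quon, Gupta, so no fencer went undefeated.

None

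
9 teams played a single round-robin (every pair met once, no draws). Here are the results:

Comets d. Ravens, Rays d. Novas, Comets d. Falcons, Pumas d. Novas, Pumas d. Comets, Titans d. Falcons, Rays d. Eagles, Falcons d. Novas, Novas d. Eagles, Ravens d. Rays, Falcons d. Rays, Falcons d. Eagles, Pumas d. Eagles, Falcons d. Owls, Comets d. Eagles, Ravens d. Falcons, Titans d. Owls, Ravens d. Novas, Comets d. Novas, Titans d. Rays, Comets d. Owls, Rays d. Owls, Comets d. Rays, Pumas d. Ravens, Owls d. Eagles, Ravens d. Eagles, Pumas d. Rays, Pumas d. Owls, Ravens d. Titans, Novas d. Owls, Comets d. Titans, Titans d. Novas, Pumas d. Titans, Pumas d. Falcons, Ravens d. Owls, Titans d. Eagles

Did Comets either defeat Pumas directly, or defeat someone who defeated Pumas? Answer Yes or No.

No

Comets did not beat Pumas directly.
Comets beat Eagles, Titans, Owls, Rays, Falcons, Ravens, Novas, but each of them lost to Pumas. No two-step path.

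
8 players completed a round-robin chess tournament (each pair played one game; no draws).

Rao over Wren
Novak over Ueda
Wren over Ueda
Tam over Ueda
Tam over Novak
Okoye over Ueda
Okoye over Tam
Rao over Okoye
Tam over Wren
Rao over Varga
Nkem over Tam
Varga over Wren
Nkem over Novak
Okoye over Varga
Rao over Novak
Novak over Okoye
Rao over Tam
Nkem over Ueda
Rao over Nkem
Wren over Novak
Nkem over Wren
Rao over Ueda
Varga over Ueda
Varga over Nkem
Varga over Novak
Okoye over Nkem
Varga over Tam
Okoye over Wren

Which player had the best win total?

Rao

Win totals: Okoye 5, Nkem 4, Ueda 0, Varga 5, Tam 3, Novak 2, Rao 7, Wren 2.
Rao leads with 7 wins (next highest: 5).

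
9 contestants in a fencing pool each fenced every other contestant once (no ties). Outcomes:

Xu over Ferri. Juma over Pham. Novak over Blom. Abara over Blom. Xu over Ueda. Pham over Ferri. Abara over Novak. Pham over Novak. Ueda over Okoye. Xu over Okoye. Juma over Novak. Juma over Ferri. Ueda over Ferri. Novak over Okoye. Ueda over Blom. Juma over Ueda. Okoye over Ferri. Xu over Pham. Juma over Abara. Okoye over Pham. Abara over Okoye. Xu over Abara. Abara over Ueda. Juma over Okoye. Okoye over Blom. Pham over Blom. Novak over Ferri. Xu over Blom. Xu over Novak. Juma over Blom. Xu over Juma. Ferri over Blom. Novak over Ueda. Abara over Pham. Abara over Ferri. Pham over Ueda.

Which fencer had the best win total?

Win totals: Pham 4, Ferri 1, Ueda 3, Novak 4, Okoye 3, Abara 6, Xu 8, Juma 7, Blom 0.
Xu leads with 8 wins (next highest: 7).

Xu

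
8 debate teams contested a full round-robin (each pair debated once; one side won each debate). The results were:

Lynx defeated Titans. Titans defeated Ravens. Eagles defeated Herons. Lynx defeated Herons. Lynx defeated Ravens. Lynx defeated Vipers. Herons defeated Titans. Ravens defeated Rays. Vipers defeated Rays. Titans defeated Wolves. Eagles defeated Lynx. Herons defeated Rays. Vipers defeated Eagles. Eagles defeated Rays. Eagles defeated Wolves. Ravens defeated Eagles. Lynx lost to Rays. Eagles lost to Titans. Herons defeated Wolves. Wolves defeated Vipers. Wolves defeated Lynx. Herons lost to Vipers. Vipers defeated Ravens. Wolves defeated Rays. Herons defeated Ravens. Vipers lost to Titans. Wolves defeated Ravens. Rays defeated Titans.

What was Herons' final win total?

4

Herons' results: beat Ravens, Wolves, Titans, Rays; lost to Vipers, Eagles, Lynx.
That is 4 wins.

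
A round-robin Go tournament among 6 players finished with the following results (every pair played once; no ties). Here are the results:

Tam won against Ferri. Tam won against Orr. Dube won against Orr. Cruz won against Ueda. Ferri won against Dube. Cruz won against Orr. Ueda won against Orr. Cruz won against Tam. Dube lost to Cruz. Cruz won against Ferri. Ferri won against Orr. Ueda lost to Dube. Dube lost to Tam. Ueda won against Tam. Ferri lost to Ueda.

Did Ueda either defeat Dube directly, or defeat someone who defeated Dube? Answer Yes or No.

Ueda did not beat Dube directly.
Ueda beat Ferri, Tam, Orr. Of those, Ferri beat Dube.

Yes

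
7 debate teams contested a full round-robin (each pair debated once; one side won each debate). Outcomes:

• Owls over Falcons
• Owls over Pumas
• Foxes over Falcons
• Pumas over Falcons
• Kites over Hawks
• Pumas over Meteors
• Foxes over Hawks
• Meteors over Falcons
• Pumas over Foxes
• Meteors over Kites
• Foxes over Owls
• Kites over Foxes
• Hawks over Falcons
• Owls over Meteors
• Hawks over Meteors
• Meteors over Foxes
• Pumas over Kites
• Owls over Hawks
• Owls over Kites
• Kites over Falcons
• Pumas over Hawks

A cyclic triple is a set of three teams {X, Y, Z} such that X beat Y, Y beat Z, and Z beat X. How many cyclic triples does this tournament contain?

Win totals: Pumas 5, Owls 5, Foxes 3, Meteors 3, Kites 3, Hawks 2, Falcons 0.
A team with w wins dominates both others in C(w,2) triples; summing gives 10 + 10 + 3 + 3 + 3 + 1 + 0 = 30 transitive triples.
Total triples C(7,3) = 35, so cyclic triples = 35 − 30 = 5.

5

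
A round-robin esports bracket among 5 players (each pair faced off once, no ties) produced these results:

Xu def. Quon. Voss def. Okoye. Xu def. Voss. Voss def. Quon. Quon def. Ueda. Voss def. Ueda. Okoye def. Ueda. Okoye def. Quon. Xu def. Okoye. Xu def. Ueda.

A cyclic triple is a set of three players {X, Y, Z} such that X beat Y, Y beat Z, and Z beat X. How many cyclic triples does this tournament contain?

0

Win totals: Ueda 0, Voss 3, Okoye 2, Quon 1, Xu 4.
A player with w wins dominates both others in C(w,2) triples; summing gives 0 + 3 + 1 + 0 + 6 = 10 transitive triples.
Total triples C(5,3) = 10, so cyclic triples = 10 − 10 = 0.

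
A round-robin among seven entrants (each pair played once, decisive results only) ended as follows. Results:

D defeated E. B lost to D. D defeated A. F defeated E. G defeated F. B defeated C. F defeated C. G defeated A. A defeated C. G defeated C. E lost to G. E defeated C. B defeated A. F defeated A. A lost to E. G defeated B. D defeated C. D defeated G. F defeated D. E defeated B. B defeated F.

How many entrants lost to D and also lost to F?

3

D beat: A, B, C, E, G.
F beat: A, C, D, E.
Both beat: A, C, E — 3.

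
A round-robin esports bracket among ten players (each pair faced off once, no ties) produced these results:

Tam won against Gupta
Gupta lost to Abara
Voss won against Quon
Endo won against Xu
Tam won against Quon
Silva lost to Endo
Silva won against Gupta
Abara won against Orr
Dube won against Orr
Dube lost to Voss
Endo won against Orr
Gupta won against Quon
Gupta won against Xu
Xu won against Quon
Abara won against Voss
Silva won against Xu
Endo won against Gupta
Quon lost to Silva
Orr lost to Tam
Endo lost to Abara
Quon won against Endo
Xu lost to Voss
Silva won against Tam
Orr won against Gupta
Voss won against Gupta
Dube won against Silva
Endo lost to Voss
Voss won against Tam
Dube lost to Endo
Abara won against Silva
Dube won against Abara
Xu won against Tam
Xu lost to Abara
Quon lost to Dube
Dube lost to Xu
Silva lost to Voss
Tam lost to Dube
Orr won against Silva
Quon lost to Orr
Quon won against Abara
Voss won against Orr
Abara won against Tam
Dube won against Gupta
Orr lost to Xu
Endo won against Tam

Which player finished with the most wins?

Win totals: Voss 8, Abara 7, Silva 4, Gupta 2, Xu 4, Dube 6, Orr 3, Tam 3, Quon 2, Endo 6.
Voss leads with 8 wins (next highest: 7).

Voss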